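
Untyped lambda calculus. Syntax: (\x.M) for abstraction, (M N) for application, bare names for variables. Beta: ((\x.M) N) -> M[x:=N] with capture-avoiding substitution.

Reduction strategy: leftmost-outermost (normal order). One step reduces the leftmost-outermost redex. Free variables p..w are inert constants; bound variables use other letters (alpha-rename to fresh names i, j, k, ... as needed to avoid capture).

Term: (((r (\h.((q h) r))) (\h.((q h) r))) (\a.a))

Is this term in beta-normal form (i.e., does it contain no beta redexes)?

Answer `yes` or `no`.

Term: (((r (\h.((q h) r))) (\h.((q h) r))) (\a.a))
No beta redexes found.

Answer: yes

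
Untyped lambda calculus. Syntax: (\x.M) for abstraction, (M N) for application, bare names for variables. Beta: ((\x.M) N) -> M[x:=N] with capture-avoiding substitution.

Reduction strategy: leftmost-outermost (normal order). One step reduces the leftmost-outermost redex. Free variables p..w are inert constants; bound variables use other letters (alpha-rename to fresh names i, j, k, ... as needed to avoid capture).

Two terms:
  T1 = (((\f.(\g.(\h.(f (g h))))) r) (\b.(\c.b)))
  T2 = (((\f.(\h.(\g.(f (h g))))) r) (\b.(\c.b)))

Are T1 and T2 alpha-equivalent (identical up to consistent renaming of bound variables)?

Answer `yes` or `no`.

Answer: yes

Derivation:
Term 1: (((\f.(\g.(\h.(f (g h))))) r) (\b.(\c.b)))
Term 2: (((\f.(\h.(\g.(f (h g))))) r) (\b.(\c.b)))
Alpha-equivalence: compare structure up to binder renaming.
Result: True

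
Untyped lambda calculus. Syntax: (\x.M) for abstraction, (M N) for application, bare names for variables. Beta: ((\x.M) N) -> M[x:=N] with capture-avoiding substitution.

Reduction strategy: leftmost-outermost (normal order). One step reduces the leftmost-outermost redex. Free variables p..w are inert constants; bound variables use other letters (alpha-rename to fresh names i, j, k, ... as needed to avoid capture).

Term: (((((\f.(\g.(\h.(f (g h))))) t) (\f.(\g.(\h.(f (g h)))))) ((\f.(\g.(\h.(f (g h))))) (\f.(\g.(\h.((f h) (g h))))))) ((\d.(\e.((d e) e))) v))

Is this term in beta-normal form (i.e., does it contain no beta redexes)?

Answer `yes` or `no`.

Term: (((((\f.(\g.(\h.(f (g h))))) t) (\f.(\g.(\h.(f (g h)))))) ((\f.(\g.(\h.(f (g h))))) (\f.(\g.(\h.((f h) (g h))))))) ((\d.(\e.((d e) e))) v))
Found 3 beta redex(es).

Answer: no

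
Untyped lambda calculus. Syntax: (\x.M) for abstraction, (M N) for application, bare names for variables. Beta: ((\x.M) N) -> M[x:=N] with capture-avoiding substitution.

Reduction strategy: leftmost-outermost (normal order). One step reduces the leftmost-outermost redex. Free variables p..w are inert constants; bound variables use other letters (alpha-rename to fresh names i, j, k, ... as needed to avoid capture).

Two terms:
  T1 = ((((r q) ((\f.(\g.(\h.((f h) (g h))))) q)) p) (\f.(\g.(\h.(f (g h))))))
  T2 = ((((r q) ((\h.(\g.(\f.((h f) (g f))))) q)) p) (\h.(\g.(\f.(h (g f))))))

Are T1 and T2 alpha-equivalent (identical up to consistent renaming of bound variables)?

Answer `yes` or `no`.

Answer: yes

Derivation:
Term 1: ((((r q) ((\f.(\g.(\h.((f h) (g h))))) q)) p) (\f.(\g.(\h.(f (g h))))))
Term 2: ((((r q) ((\h.(\g.(\f.((h f) (g f))))) q)) p) (\h.(\g.(\f.(h (g f))))))
Alpha-equivalence: compare structure up to binder renaming.
Result: True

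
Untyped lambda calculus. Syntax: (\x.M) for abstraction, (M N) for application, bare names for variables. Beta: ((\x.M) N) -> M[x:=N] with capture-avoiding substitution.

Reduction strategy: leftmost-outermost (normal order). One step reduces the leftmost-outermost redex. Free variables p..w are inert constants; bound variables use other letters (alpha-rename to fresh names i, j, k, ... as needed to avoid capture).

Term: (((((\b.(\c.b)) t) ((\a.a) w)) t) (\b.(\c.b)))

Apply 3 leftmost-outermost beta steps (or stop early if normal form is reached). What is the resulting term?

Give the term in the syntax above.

Answer: ((t t) (\b.(\c.b)))

Derivation:
Step 0: (((((\b.(\c.b)) t) ((\a.a) w)) t) (\b.(\c.b)))
Step 1: ((((\c.t) ((\a.a) w)) t) (\b.(\c.b)))
Step 2: ((t t) (\b.(\c.b)))
Step 3: (normal form reached)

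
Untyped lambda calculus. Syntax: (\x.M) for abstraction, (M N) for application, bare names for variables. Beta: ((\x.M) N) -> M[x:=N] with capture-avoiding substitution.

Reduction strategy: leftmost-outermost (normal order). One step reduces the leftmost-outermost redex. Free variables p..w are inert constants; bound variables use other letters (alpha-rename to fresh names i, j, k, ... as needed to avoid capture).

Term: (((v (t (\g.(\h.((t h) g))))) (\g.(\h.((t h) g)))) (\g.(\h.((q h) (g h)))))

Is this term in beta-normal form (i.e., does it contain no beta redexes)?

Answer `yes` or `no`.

Term: (((v (t (\g.(\h.((t h) g))))) (\g.(\h.((t h) g)))) (\g.(\h.((q h) (g h)))))
No beta redexes found.

Answer: yes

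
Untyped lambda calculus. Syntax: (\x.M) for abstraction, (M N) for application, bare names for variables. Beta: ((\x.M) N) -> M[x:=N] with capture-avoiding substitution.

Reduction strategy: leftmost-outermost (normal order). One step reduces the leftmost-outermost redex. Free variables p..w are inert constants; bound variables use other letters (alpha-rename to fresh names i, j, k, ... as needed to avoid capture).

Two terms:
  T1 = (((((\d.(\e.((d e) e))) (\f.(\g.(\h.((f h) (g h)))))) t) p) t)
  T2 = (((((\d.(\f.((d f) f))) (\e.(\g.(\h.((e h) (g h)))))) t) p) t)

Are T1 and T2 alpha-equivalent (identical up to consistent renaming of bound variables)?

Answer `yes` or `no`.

Term 1: (((((\d.(\e.((d e) e))) (\f.(\g.(\h.((f h) (g h)))))) t) p) t)
Term 2: (((((\d.(\f.((d f) f))) (\e.(\g.(\h.((e h) (g h)))))) t) p) t)
Alpha-equivalence: compare structure up to binder renaming.
Result: True

Answer: yes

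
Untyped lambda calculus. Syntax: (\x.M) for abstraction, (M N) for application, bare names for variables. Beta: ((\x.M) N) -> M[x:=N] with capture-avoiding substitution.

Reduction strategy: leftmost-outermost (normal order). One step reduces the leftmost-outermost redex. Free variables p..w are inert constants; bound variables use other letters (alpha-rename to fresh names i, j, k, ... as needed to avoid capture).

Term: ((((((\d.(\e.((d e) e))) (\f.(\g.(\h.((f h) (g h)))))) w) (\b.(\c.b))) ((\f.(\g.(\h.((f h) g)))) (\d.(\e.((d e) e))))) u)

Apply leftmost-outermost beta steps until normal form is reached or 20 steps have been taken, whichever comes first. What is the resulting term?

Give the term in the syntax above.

Step 0: ((((((\d.(\e.((d e) e))) (\f.(\g.(\h.((f h) (g h)))))) w) (\b.(\c.b))) ((\f.(\g.(\h.((f h) g)))) (\d.(\e.((d e) e))))) u)
Step 1: (((((\e.(((\f.(\g.(\h.((f h) (g h))))) e) e)) w) (\b.(\c.b))) ((\f.(\g.(\h.((f h) g)))) (\d.(\e.((d e) e))))) u)
Step 2: ((((((\f.(\g.(\h.((f h) (g h))))) w) w) (\b.(\c.b))) ((\f.(\g.(\h.((f h) g)))) (\d.(\e.((d e) e))))) u)
Step 3: (((((\g.(\h.((w h) (g h)))) w) (\b.(\c.b))) ((\f.(\g.(\h.((f h) g)))) (\d.(\e.((d e) e))))) u)
Step 4: ((((\h.((w h) (w h))) (\b.(\c.b))) ((\f.(\g.(\h.((f h) g)))) (\d.(\e.((d e) e))))) u)
Step 5: ((((w (\b.(\c.b))) (w (\b.(\c.b)))) ((\f.(\g.(\h.((f h) g)))) (\d.(\e.((d e) e))))) u)
Step 6: ((((w (\b.(\c.b))) (w (\b.(\c.b)))) (\g.(\h.(((\d.(\e.((d e) e))) h) g)))) u)
Step 7: ((((w (\b.(\c.b))) (w (\b.(\c.b)))) (\g.(\h.((\e.((h e) e)) g)))) u)
Step 8: ((((w (\b.(\c.b))) (w (\b.(\c.b)))) (\g.(\h.((h g) g)))) u)

Answer: ((((w (\b.(\c.b))) (w (\b.(\c.b)))) (\g.(\h.((h g) g)))) u)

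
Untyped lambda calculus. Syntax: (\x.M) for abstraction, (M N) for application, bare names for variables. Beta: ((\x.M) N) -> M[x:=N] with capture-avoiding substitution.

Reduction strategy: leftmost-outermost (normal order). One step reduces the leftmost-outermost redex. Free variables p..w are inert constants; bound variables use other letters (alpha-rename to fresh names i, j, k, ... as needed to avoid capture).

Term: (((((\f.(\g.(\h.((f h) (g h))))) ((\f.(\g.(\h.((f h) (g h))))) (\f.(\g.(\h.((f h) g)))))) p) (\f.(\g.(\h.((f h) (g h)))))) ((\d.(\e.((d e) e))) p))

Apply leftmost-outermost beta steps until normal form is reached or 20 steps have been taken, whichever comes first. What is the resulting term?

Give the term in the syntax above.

Step 0: (((((\f.(\g.(\h.((f h) (g h))))) ((\f.(\g.(\h.((f h) (g h))))) (\f.(\g.(\h.((f h) g)))))) p) (\f.(\g.(\h.((f h) (g h)))))) ((\d.(\e.((d e) e))) p))
Step 1: ((((\g.(\h.((((\f.(\g.(\h.((f h) (g h))))) (\f.(\g.(\h.((f h) g))))) h) (g h)))) p) (\f.(\g.(\h.((f h) (g h)))))) ((\d.(\e.((d e) e))) p))
Step 2: (((\h.((((\f.(\g.(\h.((f h) (g h))))) (\f.(\g.(\h.((f h) g))))) h) (p h))) (\f.(\g.(\h.((f h) (g h)))))) ((\d.(\e.((d e) e))) p))
Step 3: (((((\f.(\g.(\h.((f h) (g h))))) (\f.(\g.(\h.((f h) g))))) (\f.(\g.(\h.((f h) (g h)))))) (p (\f.(\g.(\h.((f h) (g h))))))) ((\d.(\e.((d e) e))) p))
Step 4: ((((\g.(\h.(((\f.(\g.(\h.((f h) g)))) h) (g h)))) (\f.(\g.(\h.((f h) (g h)))))) (p (\f.(\g.(\h.((f h) (g h))))))) ((\d.(\e.((d e) e))) p))
Step 5: (((\h.(((\f.(\g.(\h.((f h) g)))) h) ((\f.(\g.(\h.((f h) (g h))))) h))) (p (\f.(\g.(\h.((f h) (g h))))))) ((\d.(\e.((d e) e))) p))
Step 6: ((((\f.(\g.(\h.((f h) g)))) (p (\f.(\g.(\h.((f h) (g h))))))) ((\f.(\g.(\h.((f h) (g h))))) (p (\f.(\g.(\h.((f h) (g h)))))))) ((\d.(\e.((d e) e))) p))
Step 7: (((\g.(\h.(((p (\f.(\g.(\h.((f h) (g h)))))) h) g))) ((\f.(\g.(\h.((f h) (g h))))) (p (\f.(\g.(\h.((f h) (g h)))))))) ((\d.(\e.((d e) e))) p))
Step 8: ((\h.(((p (\f.(\g.(\h.((f h) (g h)))))) h) ((\f.(\g.(\h.((f h) (g h))))) (p (\f.(\g.(\h.((f h) (g h))))))))) ((\d.(\e.((d e) e))) p))
Step 9: (((p (\f.(\g.(\h.((f h) (g h)))))) ((\d.(\e.((d e) e))) p)) ((\f.(\g.(\h.((f h) (g h))))) (p (\f.(\g.(\h.((f h) (g h))))))))
Step 10: (((p (\f.(\g.(\h.((f h) (g h)))))) (\e.((p e) e))) ((\f.(\g.(\h.((f h) (g h))))) (p (\f.(\g.(\h.((f h) (g h))))))))
Step 11: (((p (\f.(\g.(\h.((f h) (g h)))))) (\e.((p e) e))) (\g.(\h.(((p (\f.(\g.(\h.((f h) (g h)))))) h) (g h)))))

Answer: (((p (\f.(\g.(\h.((f h) (g h)))))) (\e.((p e) e))) (\g.(\h.(((p (\f.(\g.(\h.((f h) (g h)))))) h) (g h)))))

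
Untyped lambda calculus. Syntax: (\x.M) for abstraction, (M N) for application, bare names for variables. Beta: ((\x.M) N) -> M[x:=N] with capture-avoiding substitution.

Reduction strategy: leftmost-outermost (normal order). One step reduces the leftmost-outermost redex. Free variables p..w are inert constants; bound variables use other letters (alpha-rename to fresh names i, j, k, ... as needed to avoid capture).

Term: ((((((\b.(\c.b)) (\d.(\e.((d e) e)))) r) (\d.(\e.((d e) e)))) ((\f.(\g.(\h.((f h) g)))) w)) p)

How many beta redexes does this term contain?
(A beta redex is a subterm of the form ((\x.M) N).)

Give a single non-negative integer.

Term: ((((((\b.(\c.b)) (\d.(\e.((d e) e)))) r) (\d.(\e.((d e) e)))) ((\f.(\g.(\h.((f h) g)))) w)) p)
  Redex: ((\b.(\c.b)) (\d.(\e.((d e) e))))
  Redex: ((\f.(\g.(\h.((f h) g)))) w)
Total redexes: 2

Answer: 2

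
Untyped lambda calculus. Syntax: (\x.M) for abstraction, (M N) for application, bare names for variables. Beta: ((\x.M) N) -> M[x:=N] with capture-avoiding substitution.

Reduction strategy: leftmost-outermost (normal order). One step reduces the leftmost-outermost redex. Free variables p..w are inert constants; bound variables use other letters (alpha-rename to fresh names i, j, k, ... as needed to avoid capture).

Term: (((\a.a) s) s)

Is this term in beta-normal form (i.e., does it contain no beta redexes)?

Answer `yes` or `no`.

Answer: no

Derivation:
Term: (((\a.a) s) s)
Found 1 beta redex(es).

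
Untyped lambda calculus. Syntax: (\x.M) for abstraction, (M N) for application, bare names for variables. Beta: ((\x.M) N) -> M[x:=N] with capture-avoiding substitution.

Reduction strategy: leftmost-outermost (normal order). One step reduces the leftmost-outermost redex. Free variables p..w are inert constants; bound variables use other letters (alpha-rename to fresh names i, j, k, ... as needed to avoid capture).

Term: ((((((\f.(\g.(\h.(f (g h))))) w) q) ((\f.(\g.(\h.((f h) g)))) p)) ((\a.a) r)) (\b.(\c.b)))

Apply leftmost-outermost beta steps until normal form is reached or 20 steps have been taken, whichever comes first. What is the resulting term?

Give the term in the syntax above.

Step 0: ((((((\f.(\g.(\h.(f (g h))))) w) q) ((\f.(\g.(\h.((f h) g)))) p)) ((\a.a) r)) (\b.(\c.b)))
Step 1: (((((\g.(\h.(w (g h)))) q) ((\f.(\g.(\h.((f h) g)))) p)) ((\a.a) r)) (\b.(\c.b)))
Step 2: ((((\h.(w (q h))) ((\f.(\g.(\h.((f h) g)))) p)) ((\a.a) r)) (\b.(\c.b)))
Step 3: (((w (q ((\f.(\g.(\h.((f h) g)))) p))) ((\a.a) r)) (\b.(\c.b)))
Step 4: (((w (q (\g.(\h.((p h) g))))) ((\a.a) r)) (\b.(\c.b)))
Step 5: (((w (q (\g.(\h.((p h) g))))) r) (\b.(\c.b)))

Answer: (((w (q (\g.(\h.((p h) g))))) r) (\b.(\c.b)))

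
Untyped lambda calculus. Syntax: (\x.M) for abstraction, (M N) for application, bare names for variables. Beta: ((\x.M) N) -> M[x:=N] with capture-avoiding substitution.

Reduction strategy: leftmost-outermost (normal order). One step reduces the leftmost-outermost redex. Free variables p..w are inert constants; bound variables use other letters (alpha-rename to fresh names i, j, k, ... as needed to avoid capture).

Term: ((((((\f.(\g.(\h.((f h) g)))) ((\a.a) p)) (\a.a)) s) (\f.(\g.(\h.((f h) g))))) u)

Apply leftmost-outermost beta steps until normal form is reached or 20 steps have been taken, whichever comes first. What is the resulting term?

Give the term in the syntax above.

Step 0: ((((((\f.(\g.(\h.((f h) g)))) ((\a.a) p)) (\a.a)) s) (\f.(\g.(\h.((f h) g))))) u)
Step 1: (((((\g.(\h.((((\a.a) p) h) g))) (\a.a)) s) (\f.(\g.(\h.((f h) g))))) u)
Step 2: ((((\h.((((\a.a) p) h) (\a.a))) s) (\f.(\g.(\h.((f h) g))))) u)
Step 3: ((((((\a.a) p) s) (\a.a)) (\f.(\g.(\h.((f h) g))))) u)
Step 4: ((((p s) (\a.a)) (\f.(\g.(\h.((f h) g))))) u)

Answer: ((((p s) (\a.a)) (\f.(\g.(\h.((f h) g))))) u)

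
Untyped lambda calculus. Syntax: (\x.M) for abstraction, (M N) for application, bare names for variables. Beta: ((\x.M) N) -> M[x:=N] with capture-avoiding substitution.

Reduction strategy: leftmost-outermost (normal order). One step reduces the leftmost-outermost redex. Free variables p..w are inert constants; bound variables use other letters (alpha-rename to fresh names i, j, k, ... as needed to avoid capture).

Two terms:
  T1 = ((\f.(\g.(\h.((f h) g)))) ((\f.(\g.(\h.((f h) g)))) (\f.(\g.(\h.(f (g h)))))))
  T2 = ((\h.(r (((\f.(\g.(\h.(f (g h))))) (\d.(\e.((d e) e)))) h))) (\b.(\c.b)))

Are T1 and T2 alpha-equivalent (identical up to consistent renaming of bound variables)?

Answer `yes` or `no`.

Answer: no

Derivation:
Term 1: ((\f.(\g.(\h.((f h) g)))) ((\f.(\g.(\h.((f h) g)))) (\f.(\g.(\h.(f (g h)))))))
Term 2: ((\h.(r (((\f.(\g.(\h.(f (g h))))) (\d.(\e.((d e) e)))) h))) (\b.(\c.b)))
Alpha-equivalence: compare structure up to binder renaming.
Result: False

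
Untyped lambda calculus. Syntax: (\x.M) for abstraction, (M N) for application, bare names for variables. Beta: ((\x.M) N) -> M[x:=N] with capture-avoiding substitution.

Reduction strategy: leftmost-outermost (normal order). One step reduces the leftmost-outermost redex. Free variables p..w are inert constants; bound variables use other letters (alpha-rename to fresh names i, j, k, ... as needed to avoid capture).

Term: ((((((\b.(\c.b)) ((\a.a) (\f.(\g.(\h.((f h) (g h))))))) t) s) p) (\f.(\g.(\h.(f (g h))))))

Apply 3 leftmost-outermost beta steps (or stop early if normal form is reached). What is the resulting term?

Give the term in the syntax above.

Step 0: ((((((\b.(\c.b)) ((\a.a) (\f.(\g.(\h.((f h) (g h))))))) t) s) p) (\f.(\g.(\h.(f (g h))))))
Step 1: (((((\c.((\a.a) (\f.(\g.(\h.((f h) (g h))))))) t) s) p) (\f.(\g.(\h.(f (g h))))))
Step 2: (((((\a.a) (\f.(\g.(\h.((f h) (g h)))))) s) p) (\f.(\g.(\h.(f (g h))))))
Step 3: ((((\f.(\g.(\h.((f h) (g h))))) s) p) (\f.(\g.(\h.(f (g h))))))

Answer: ((((\f.(\g.(\h.((f h) (g h))))) s) p) (\f.(\g.(\h.(f (g h))))))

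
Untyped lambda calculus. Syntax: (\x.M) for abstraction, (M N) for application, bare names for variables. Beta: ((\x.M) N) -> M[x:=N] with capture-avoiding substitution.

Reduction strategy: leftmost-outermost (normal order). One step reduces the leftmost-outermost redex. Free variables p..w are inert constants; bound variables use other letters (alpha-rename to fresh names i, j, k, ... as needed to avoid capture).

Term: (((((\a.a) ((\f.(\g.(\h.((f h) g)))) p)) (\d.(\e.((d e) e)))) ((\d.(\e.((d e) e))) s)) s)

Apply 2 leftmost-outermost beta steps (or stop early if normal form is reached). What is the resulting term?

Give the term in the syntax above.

Answer: ((((\g.(\h.((p h) g))) (\d.(\e.((d e) e)))) ((\d.(\e.((d e) e))) s)) s)

Derivation:
Step 0: (((((\a.a) ((\f.(\g.(\h.((f h) g)))) p)) (\d.(\e.((d e) e)))) ((\d.(\e.((d e) e))) s)) s)
Step 1: (((((\f.(\g.(\h.((f h) g)))) p) (\d.(\e.((d e) e)))) ((\d.(\e.((d e) e))) s)) s)
Step 2: ((((\g.(\h.((p h) g))) (\d.(\e.((d e) e)))) ((\d.(\e.((d e) e))) s)) s)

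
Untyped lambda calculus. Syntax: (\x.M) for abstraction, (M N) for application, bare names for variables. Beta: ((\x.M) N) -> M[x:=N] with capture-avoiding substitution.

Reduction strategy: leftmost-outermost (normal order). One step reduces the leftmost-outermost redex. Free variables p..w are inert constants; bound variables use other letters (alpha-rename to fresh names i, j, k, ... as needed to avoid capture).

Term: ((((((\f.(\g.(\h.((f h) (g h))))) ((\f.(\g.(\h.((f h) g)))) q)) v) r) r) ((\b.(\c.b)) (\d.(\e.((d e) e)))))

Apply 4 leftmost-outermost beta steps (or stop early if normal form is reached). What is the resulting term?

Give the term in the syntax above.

Answer: (((((\g.(\h.((q h) g))) r) (v r)) r) ((\b.(\c.b)) (\d.(\e.((d e) e)))))

Derivation:
Step 0: ((((((\f.(\g.(\h.((f h) (g h))))) ((\f.(\g.(\h.((f h) g)))) q)) v) r) r) ((\b.(\c.b)) (\d.(\e.((d e) e)))))
Step 1: (((((\g.(\h.((((\f.(\g.(\h.((f h) g)))) q) h) (g h)))) v) r) r) ((\b.(\c.b)) (\d.(\e.((d e) e)))))
Step 2: ((((\h.((((\f.(\g.(\h.((f h) g)))) q) h) (v h))) r) r) ((\b.(\c.b)) (\d.(\e.((d e) e)))))
Step 3: ((((((\f.(\g.(\h.((f h) g)))) q) r) (v r)) r) ((\b.(\c.b)) (\d.(\e.((d e) e)))))
Step 4: (((((\g.(\h.((q h) g))) r) (v r)) r) ((\b.(\c.b)) (\d.(\e.((d e) e)))))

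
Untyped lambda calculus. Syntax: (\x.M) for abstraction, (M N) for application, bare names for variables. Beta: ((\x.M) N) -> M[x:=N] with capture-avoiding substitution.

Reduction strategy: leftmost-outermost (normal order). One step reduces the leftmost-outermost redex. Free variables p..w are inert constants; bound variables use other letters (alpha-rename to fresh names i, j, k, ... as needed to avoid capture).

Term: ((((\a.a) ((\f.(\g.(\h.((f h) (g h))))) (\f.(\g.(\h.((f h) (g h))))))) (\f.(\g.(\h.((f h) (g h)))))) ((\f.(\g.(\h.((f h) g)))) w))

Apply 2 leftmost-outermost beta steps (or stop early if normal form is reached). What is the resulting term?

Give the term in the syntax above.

Answer: (((\g.(\h.(((\f.(\g.(\h.((f h) (g h))))) h) (g h)))) (\f.(\g.(\h.((f h) (g h)))))) ((\f.(\g.(\h.((f h) g)))) w))

Derivation:
Step 0: ((((\a.a) ((\f.(\g.(\h.((f h) (g h))))) (\f.(\g.(\h.((f h) (g h))))))) (\f.(\g.(\h.((f h) (g h)))))) ((\f.(\g.(\h.((f h) g)))) w))
Step 1: ((((\f.(\g.(\h.((f h) (g h))))) (\f.(\g.(\h.((f h) (g h)))))) (\f.(\g.(\h.((f h) (g h)))))) ((\f.(\g.(\h.((f h) g)))) w))
Step 2: (((\g.(\h.(((\f.(\g.(\h.((f h) (g h))))) h) (g h)))) (\f.(\g.(\h.((f h) (g h)))))) ((\f.(\g.(\h.((f h) g)))) w))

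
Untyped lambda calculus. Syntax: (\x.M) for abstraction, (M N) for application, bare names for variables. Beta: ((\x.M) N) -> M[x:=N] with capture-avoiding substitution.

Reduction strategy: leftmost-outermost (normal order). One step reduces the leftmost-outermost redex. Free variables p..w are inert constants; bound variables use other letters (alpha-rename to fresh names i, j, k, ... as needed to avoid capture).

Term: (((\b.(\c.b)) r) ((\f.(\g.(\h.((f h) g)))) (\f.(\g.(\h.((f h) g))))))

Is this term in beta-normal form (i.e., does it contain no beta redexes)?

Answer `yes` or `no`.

Term: (((\b.(\c.b)) r) ((\f.(\g.(\h.((f h) g)))) (\f.(\g.(\h.((f h) g))))))
Found 2 beta redex(es).

Answer: no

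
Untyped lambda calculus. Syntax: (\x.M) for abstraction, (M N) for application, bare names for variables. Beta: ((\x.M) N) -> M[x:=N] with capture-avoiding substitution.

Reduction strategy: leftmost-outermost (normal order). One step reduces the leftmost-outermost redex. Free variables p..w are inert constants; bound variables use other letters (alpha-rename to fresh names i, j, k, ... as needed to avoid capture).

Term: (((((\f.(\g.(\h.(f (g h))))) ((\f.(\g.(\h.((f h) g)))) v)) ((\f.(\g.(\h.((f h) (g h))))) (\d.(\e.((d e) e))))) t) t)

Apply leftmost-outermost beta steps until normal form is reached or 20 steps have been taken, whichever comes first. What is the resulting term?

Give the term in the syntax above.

Answer: ((v t) (\h.((h (t h)) (t h))))

Derivation:
Step 0: (((((\f.(\g.(\h.(f (g h))))) ((\f.(\g.(\h.((f h) g)))) v)) ((\f.(\g.(\h.((f h) (g h))))) (\d.(\e.((d e) e))))) t) t)
Step 1: ((((\g.(\h.(((\f.(\g.(\h.((f h) g)))) v) (g h)))) ((\f.(\g.(\h.((f h) (g h))))) (\d.(\e.((d e) e))))) t) t)
Step 2: (((\h.(((\f.(\g.(\h.((f h) g)))) v) (((\f.(\g.(\h.((f h) (g h))))) (\d.(\e.((d e) e)))) h))) t) t)
Step 3: ((((\f.(\g.(\h.((f h) g)))) v) (((\f.(\g.(\h.((f h) (g h))))) (\d.(\e.((d e) e)))) t)) t)
Step 4: (((\g.(\h.((v h) g))) (((\f.(\g.(\h.((f h) (g h))))) (\d.(\e.((d e) e)))) t)) t)
Step 5: ((\h.((v h) (((\f.(\g.(\h.((f h) (g h))))) (\d.(\e.((d e) e)))) t))) t)
Step 6: ((v t) (((\f.(\g.(\h.((f h) (g h))))) (\d.(\e.((d e) e)))) t))
Step 7: ((v t) ((\g.(\h.(((\d.(\e.((d e) e))) h) (g h)))) t))
Step 8: ((v t) (\h.(((\d.(\e.((d e) e))) h) (t h))))
Step 9: ((v t) (\h.((\e.((h e) e)) (t h))))
Step 10: ((v t) (\h.((h (t h)) (t h))))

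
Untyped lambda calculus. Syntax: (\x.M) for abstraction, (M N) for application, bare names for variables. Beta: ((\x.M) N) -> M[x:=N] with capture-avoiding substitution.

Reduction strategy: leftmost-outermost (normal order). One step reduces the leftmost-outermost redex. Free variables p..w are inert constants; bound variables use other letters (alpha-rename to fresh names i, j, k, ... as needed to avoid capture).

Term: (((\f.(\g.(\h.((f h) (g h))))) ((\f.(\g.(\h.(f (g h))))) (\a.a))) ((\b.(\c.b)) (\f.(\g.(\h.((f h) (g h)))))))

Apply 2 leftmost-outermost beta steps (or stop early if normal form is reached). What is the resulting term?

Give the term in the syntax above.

Answer: (\h.((((\f.(\g.(\h.(f (g h))))) (\a.a)) h) (((\b.(\c.b)) (\f.(\g.(\h.((f h) (g h)))))) h)))

Derivation:
Step 0: (((\f.(\g.(\h.((f h) (g h))))) ((\f.(\g.(\h.(f (g h))))) (\a.a))) ((\b.(\c.b)) (\f.(\g.(\h.((f h) (g h)))))))
Step 1: ((\g.(\h.((((\f.(\g.(\h.(f (g h))))) (\a.a)) h) (g h)))) ((\b.(\c.b)) (\f.(\g.(\h.((f h) (g h)))))))
Step 2: (\h.((((\f.(\g.(\h.(f (g h))))) (\a.a)) h) (((\b.(\c.b)) (\f.(\g.(\h.((f h) (g h)))))) h)))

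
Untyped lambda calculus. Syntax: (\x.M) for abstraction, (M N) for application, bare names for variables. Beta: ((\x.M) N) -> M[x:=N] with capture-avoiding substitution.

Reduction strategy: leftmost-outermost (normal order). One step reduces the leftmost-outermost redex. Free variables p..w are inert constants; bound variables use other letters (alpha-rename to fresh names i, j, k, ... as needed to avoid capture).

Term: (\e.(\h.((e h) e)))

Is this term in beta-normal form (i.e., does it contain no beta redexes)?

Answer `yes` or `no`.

Answer: yes

Derivation:
Term: (\e.(\h.((e h) e)))
No beta redexes found.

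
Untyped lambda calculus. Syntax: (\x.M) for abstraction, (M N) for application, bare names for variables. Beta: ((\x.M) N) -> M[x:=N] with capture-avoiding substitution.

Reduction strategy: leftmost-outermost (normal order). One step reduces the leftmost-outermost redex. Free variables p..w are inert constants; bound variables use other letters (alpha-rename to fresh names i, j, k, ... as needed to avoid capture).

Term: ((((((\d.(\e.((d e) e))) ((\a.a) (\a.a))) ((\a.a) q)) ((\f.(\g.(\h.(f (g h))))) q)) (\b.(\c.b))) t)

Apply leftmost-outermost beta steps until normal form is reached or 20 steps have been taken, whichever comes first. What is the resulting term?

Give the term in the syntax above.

Step 0: ((((((\d.(\e.((d e) e))) ((\a.a) (\a.a))) ((\a.a) q)) ((\f.(\g.(\h.(f (g h))))) q)) (\b.(\c.b))) t)
Step 1: (((((\e.((((\a.a) (\a.a)) e) e)) ((\a.a) q)) ((\f.(\g.(\h.(f (g h))))) q)) (\b.(\c.b))) t)
Step 2: (((((((\a.a) (\a.a)) ((\a.a) q)) ((\a.a) q)) ((\f.(\g.(\h.(f (g h))))) q)) (\b.(\c.b))) t)
Step 3: ((((((\a.a) ((\a.a) q)) ((\a.a) q)) ((\f.(\g.(\h.(f (g h))))) q)) (\b.(\c.b))) t)
Step 4: ((((((\a.a) q) ((\a.a) q)) ((\f.(\g.(\h.(f (g h))))) q)) (\b.(\c.b))) t)
Step 5: ((((q ((\a.a) q)) ((\f.(\g.(\h.(f (g h))))) q)) (\b.(\c.b))) t)
Step 6: ((((q q) ((\f.(\g.(\h.(f (g h))))) q)) (\b.(\c.b))) t)
Step 7: ((((q q) (\g.(\h.(q (g h))))) (\b.(\c.b))) t)

Answer: ((((q q) (\g.(\h.(q (g h))))) (\b.(\c.b))) t)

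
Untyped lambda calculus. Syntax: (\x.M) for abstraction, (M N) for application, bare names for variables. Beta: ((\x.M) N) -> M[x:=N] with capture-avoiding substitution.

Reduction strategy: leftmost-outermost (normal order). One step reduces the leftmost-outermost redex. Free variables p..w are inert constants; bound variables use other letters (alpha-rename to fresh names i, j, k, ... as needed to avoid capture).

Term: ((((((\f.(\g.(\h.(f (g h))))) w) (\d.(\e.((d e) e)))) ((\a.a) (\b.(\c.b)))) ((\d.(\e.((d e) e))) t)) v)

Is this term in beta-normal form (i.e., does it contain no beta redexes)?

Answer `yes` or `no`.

Answer: no

Derivation:
Term: ((((((\f.(\g.(\h.(f (g h))))) w) (\d.(\e.((d e) e)))) ((\a.a) (\b.(\c.b)))) ((\d.(\e.((d e) e))) t)) v)
Found 3 beta redex(es).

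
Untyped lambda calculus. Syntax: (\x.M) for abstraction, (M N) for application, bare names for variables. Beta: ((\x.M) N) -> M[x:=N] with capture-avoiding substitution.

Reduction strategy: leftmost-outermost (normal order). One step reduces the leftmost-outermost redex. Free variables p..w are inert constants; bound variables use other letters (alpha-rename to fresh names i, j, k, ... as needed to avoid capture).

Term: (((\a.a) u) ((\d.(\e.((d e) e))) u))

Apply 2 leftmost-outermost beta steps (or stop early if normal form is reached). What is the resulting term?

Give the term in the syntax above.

Step 0: (((\a.a) u) ((\d.(\e.((d e) e))) u))
Step 1: (u ((\d.(\e.((d e) e))) u))
Step 2: (u (\e.((u e) e)))

Answer: (u (\e.((u e) e)))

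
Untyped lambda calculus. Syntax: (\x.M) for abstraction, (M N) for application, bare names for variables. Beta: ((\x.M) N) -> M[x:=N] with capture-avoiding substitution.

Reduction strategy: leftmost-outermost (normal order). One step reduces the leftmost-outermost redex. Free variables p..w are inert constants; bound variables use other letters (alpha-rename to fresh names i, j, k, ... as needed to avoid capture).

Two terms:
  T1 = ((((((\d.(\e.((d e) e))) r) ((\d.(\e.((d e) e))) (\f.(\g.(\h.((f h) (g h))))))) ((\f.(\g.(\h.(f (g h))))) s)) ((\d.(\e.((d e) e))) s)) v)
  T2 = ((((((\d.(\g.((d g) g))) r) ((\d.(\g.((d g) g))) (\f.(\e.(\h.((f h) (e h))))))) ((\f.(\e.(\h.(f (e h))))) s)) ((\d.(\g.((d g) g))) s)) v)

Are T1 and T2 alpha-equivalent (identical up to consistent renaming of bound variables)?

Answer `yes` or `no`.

Answer: yes

Derivation:
Term 1: ((((((\d.(\e.((d e) e))) r) ((\d.(\e.((d e) e))) (\f.(\g.(\h.((f h) (g h))))))) ((\f.(\g.(\h.(f (g h))))) s)) ((\d.(\e.((d e) e))) s)) v)
Term 2: ((((((\d.(\g.((d g) g))) r) ((\d.(\g.((d g) g))) (\f.(\e.(\h.((f h) (e h))))))) ((\f.(\e.(\h.(f (e h))))) s)) ((\d.(\g.((d g) g))) s)) v)
Alpha-equivalence: compare structure up to binder renaming.
Result: True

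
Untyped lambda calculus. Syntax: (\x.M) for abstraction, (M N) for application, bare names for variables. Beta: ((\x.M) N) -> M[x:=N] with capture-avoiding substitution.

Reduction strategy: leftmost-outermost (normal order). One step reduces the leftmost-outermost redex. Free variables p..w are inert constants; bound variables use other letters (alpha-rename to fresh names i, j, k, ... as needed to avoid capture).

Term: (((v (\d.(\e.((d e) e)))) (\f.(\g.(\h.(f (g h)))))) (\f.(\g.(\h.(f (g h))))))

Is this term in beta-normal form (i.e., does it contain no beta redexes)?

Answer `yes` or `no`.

Answer: yes

Derivation:
Term: (((v (\d.(\e.((d e) e)))) (\f.(\g.(\h.(f (g h)))))) (\f.(\g.(\h.(f (g h))))))
No beta redexes found.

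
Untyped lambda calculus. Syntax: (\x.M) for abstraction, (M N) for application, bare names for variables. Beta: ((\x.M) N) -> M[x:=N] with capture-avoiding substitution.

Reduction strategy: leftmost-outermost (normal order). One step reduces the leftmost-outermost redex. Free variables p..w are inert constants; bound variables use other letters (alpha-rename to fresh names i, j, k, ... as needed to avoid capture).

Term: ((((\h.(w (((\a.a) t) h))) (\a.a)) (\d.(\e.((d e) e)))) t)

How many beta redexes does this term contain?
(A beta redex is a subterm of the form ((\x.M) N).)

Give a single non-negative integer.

Answer: 2

Derivation:
Term: ((((\h.(w (((\a.a) t) h))) (\a.a)) (\d.(\e.((d e) e)))) t)
  Redex: ((\h.(w (((\a.a) t) h))) (\a.a))
  Redex: ((\a.a) t)
Total redexes: 2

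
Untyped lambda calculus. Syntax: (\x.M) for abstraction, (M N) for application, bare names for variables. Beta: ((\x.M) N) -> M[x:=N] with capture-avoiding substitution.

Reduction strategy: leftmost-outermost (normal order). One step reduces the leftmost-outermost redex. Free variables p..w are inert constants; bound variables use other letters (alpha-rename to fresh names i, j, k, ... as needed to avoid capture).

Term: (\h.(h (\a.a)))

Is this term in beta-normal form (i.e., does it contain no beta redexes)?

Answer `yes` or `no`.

Answer: yes

Derivation:
Term: (\h.(h (\a.a)))
No beta redexes found.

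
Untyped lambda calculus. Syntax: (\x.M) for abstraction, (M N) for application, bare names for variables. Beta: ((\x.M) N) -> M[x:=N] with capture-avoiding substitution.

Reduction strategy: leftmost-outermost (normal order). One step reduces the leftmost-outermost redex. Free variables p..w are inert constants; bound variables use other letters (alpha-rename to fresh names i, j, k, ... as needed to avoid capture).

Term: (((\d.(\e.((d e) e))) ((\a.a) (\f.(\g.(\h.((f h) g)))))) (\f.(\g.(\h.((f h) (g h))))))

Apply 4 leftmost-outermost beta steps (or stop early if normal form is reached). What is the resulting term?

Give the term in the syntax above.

Answer: ((\g.(\h.(((\f.(\g.(\h.((f h) (g h))))) h) g))) (\f.(\g.(\h.((f h) (g h))))))

Derivation:
Step 0: (((\d.(\e.((d e) e))) ((\a.a) (\f.(\g.(\h.((f h) g)))))) (\f.(\g.(\h.((f h) (g h))))))
Step 1: ((\e.((((\a.a) (\f.(\g.(\h.((f h) g))))) e) e)) (\f.(\g.(\h.((f h) (g h))))))
Step 2: ((((\a.a) (\f.(\g.(\h.((f h) g))))) (\f.(\g.(\h.((f h) (g h)))))) (\f.(\g.(\h.((f h) (g h))))))
Step 3: (((\f.(\g.(\h.((f h) g)))) (\f.(\g.(\h.((f h) (g h)))))) (\f.(\g.(\h.((f h) (g h))))))
Step 4: ((\g.(\h.(((\f.(\g.(\h.((f h) (g h))))) h) g))) (\f.(\g.(\h.((f h) (g h))))))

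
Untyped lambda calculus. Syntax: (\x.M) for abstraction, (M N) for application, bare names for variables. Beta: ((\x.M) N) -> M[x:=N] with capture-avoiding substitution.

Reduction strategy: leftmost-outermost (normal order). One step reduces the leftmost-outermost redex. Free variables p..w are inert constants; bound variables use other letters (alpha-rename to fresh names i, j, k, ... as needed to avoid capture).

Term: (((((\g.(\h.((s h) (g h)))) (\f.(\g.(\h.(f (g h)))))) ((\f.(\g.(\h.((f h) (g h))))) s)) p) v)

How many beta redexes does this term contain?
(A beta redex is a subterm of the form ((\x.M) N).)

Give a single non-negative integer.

Term: (((((\g.(\h.((s h) (g h)))) (\f.(\g.(\h.(f (g h)))))) ((\f.(\g.(\h.((f h) (g h))))) s)) p) v)
  Redex: ((\g.(\h.((s h) (g h)))) (\f.(\g.(\h.(f (g h))))))
  Redex: ((\f.(\g.(\h.((f h) (g h))))) s)
Total redexes: 2

Answer: 2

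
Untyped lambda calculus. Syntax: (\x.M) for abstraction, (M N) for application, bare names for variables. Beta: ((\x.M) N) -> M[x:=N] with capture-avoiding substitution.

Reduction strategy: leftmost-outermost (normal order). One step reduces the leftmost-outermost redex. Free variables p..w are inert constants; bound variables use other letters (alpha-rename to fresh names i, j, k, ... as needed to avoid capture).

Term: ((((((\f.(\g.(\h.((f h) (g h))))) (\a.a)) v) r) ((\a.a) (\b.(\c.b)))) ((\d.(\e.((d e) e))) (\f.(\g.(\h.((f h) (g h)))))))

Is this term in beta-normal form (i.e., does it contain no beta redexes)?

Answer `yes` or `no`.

Answer: no

Derivation:
Term: ((((((\f.(\g.(\h.((f h) (g h))))) (\a.a)) v) r) ((\a.a) (\b.(\c.b)))) ((\d.(\e.((d e) e))) (\f.(\g.(\h.((f h) (g h)))))))
Found 3 beta redex(es).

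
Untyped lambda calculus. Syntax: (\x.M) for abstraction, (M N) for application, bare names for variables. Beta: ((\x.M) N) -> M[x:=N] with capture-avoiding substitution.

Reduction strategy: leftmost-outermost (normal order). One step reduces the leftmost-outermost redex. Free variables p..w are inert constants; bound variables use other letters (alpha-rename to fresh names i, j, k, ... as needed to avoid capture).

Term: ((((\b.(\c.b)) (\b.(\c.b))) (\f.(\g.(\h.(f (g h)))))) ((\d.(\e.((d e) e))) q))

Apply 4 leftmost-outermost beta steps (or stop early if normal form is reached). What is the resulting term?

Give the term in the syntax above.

Answer: (\c.(\e.((q e) e)))

Derivation:
Step 0: ((((\b.(\c.b)) (\b.(\c.b))) (\f.(\g.(\h.(f (g h)))))) ((\d.(\e.((d e) e))) q))
Step 1: (((\c.(\b.(\c.b))) (\f.(\g.(\h.(f (g h)))))) ((\d.(\e.((d e) e))) q))
Step 2: ((\b.(\c.b)) ((\d.(\e.((d e) e))) q))
Step 3: (\c.((\d.(\e.((d e) e))) q))
Step 4: (\c.(\e.((q e) e)))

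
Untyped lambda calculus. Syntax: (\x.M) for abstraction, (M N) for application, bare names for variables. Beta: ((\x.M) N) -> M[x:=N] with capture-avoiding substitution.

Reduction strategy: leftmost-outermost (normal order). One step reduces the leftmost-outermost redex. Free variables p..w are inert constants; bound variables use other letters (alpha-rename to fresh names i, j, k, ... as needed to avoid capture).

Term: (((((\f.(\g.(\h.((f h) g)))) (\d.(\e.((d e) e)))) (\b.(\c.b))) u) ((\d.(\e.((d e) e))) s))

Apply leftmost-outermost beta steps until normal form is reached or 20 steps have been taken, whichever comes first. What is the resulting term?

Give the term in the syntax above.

Answer: (((u (\b.(\c.b))) (\b.(\c.b))) (\e.((s e) e)))

Derivation:
Step 0: (((((\f.(\g.(\h.((f h) g)))) (\d.(\e.((d e) e)))) (\b.(\c.b))) u) ((\d.(\e.((d e) e))) s))
Step 1: ((((\g.(\h.(((\d.(\e.((d e) e))) h) g))) (\b.(\c.b))) u) ((\d.(\e.((d e) e))) s))
Step 2: (((\h.(((\d.(\e.((d e) e))) h) (\b.(\c.b)))) u) ((\d.(\e.((d e) e))) s))
Step 3: ((((\d.(\e.((d e) e))) u) (\b.(\c.b))) ((\d.(\e.((d e) e))) s))
Step 4: (((\e.((u e) e)) (\b.(\c.b))) ((\d.(\e.((d e) e))) s))
Step 5: (((u (\b.(\c.b))) (\b.(\c.b))) ((\d.(\e.((d e) e))) s))
Step 6: (((u (\b.(\c.b))) (\b.(\c.b))) (\e.((s e) e)))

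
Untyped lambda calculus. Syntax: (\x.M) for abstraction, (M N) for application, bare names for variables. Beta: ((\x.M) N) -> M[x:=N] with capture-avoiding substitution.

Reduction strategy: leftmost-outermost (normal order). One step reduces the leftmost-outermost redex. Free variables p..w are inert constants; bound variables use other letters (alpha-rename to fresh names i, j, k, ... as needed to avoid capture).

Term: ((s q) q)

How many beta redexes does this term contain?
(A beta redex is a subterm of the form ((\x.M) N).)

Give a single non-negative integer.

Term: ((s q) q)
  (no redexes)
Total redexes: 0

Answer: 0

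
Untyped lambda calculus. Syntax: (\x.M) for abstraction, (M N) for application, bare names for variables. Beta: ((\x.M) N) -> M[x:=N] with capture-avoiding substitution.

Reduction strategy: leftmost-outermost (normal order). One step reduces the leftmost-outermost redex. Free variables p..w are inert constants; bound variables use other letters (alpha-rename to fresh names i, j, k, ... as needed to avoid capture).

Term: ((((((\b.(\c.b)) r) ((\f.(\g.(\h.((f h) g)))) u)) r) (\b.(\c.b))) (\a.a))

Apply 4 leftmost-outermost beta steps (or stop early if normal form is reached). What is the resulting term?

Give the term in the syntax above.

Answer: (((r r) (\b.(\c.b))) (\a.a))

Derivation:
Step 0: ((((((\b.(\c.b)) r) ((\f.(\g.(\h.((f h) g)))) u)) r) (\b.(\c.b))) (\a.a))
Step 1: (((((\c.r) ((\f.(\g.(\h.((f h) g)))) u)) r) (\b.(\c.b))) (\a.a))
Step 2: (((r r) (\b.(\c.b))) (\a.a))
Step 3: (normal form reached)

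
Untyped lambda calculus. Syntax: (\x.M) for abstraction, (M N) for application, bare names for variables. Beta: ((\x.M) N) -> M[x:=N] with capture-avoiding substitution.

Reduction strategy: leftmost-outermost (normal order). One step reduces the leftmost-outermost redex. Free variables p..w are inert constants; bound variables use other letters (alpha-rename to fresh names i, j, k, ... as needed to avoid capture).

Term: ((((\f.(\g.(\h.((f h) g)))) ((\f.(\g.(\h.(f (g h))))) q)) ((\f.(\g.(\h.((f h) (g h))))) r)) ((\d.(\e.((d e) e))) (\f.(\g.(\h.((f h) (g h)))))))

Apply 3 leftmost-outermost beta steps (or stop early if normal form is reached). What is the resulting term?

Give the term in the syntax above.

Step 0: ((((\f.(\g.(\h.((f h) g)))) ((\f.(\g.(\h.(f (g h))))) q)) ((\f.(\g.(\h.((f h) (g h))))) r)) ((\d.(\e.((d e) e))) (\f.(\g.(\h.((f h) (g h)))))))
Step 1: (((\g.(\h.((((\f.(\g.(\h.(f (g h))))) q) h) g))) ((\f.(\g.(\h.((f h) (g h))))) r)) ((\d.(\e.((d e) e))) (\f.(\g.(\h.((f h) (g h)))))))
Step 2: ((\h.((((\f.(\g.(\h.(f (g h))))) q) h) ((\f.(\g.(\h.((f h) (g h))))) r))) ((\d.(\e.((d e) e))) (\f.(\g.(\h.((f h) (g h)))))))
Step 3: ((((\f.(\g.(\h.(f (g h))))) q) ((\d.(\e.((d e) e))) (\f.(\g.(\h.((f h) (g h))))))) ((\f.(\g.(\h.((f h) (g h))))) r))

Answer: ((((\f.(\g.(\h.(f (g h))))) q) ((\d.(\e.((d e) e))) (\f.(\g.(\h.((f h) (g h))))))) ((\f.(\g.(\h.((f h) (g h))))) r))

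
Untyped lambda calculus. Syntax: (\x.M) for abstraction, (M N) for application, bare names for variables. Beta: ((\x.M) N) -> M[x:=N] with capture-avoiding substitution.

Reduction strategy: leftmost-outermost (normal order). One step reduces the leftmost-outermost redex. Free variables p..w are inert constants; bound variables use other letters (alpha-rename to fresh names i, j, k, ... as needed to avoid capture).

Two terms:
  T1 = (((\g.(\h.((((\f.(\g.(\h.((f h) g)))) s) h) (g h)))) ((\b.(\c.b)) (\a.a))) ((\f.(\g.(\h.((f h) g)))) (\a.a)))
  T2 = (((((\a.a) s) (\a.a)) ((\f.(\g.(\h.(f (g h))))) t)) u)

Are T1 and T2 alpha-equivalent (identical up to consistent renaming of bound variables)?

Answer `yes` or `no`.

Term 1: (((\g.(\h.((((\f.(\g.(\h.((f h) g)))) s) h) (g h)))) ((\b.(\c.b)) (\a.a))) ((\f.(\g.(\h.((f h) g)))) (\a.a)))
Term 2: (((((\a.a) s) (\a.a)) ((\f.(\g.(\h.(f (g h))))) t)) u)
Alpha-equivalence: compare structure up to binder renaming.
Result: False

Answer: no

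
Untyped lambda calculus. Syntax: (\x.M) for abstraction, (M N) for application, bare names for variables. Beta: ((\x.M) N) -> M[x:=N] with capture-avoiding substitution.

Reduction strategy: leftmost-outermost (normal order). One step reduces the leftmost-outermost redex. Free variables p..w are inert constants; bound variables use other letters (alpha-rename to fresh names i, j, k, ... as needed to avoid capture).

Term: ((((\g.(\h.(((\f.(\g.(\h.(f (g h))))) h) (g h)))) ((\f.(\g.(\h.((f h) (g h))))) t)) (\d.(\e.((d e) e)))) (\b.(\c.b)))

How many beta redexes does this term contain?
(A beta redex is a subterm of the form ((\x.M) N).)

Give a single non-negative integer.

Answer: 3

Derivation:
Term: ((((\g.(\h.(((\f.(\g.(\h.(f (g h))))) h) (g h)))) ((\f.(\g.(\h.((f h) (g h))))) t)) (\d.(\e.((d e) e)))) (\b.(\c.b)))
  Redex: ((\g.(\h.(((\f.(\g.(\h.(f (g h))))) h) (g h)))) ((\f.(\g.(\h.((f h) (g h))))) t))
  Redex: ((\f.(\g.(\h.(f (g h))))) h)
  Redex: ((\f.(\g.(\h.((f h) (g h))))) t)
Total redexes: 3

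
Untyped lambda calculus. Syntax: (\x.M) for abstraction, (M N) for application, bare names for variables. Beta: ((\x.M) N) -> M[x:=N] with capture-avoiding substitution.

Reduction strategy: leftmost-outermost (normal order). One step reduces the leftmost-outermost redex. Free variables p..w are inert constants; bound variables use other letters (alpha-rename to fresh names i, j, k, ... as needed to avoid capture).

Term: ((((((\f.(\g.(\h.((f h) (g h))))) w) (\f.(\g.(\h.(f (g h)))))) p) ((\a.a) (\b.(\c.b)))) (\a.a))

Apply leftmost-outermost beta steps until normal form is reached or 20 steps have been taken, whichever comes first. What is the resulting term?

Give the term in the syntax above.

Step 0: ((((((\f.(\g.(\h.((f h) (g h))))) w) (\f.(\g.(\h.(f (g h)))))) p) ((\a.a) (\b.(\c.b)))) (\a.a))
Step 1: (((((\g.(\h.((w h) (g h)))) (\f.(\g.(\h.(f (g h)))))) p) ((\a.a) (\b.(\c.b)))) (\a.a))
Step 2: ((((\h.((w h) ((\f.(\g.(\h.(f (g h))))) h))) p) ((\a.a) (\b.(\c.b)))) (\a.a))
Step 3: ((((w p) ((\f.(\g.(\h.(f (g h))))) p)) ((\a.a) (\b.(\c.b)))) (\a.a))
Step 4: ((((w p) (\g.(\h.(p (g h))))) ((\a.a) (\b.(\c.b)))) (\a.a))
Step 5: ((((w p) (\g.(\h.(p (g h))))) (\b.(\c.b))) (\a.a))

Answer: ((((w p) (\g.(\h.(p (g h))))) (\b.(\c.b))) (\a.a))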